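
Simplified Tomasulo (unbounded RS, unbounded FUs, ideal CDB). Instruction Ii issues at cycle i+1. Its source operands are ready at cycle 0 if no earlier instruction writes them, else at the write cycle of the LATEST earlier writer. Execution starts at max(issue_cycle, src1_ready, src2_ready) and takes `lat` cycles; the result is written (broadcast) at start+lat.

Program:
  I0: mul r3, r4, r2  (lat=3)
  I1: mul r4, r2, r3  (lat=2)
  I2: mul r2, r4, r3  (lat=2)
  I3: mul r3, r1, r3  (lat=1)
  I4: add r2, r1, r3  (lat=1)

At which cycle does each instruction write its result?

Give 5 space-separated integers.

Answer: 4 6 8 5 6

Derivation:
I0 mul r3: issue@1 deps=(None,None) exec_start@1 write@4
I1 mul r4: issue@2 deps=(None,0) exec_start@4 write@6
I2 mul r2: issue@3 deps=(1,0) exec_start@6 write@8
I3 mul r3: issue@4 deps=(None,0) exec_start@4 write@5
I4 add r2: issue@5 deps=(None,3) exec_start@5 write@6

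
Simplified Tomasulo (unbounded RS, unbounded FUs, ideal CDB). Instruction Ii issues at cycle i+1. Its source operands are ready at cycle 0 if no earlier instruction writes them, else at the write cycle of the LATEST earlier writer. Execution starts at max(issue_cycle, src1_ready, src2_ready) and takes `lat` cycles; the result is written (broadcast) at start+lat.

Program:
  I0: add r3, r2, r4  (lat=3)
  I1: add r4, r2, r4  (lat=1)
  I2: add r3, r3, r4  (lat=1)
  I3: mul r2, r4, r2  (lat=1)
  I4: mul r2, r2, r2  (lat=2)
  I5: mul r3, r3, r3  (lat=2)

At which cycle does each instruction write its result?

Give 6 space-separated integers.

I0 add r3: issue@1 deps=(None,None) exec_start@1 write@4
I1 add r4: issue@2 deps=(None,None) exec_start@2 write@3
I2 add r3: issue@3 deps=(0,1) exec_start@4 write@5
I3 mul r2: issue@4 deps=(1,None) exec_start@4 write@5
I4 mul r2: issue@5 deps=(3,3) exec_start@5 write@7
I5 mul r3: issue@6 deps=(2,2) exec_start@6 write@8

Answer: 4 3 5 5 7 8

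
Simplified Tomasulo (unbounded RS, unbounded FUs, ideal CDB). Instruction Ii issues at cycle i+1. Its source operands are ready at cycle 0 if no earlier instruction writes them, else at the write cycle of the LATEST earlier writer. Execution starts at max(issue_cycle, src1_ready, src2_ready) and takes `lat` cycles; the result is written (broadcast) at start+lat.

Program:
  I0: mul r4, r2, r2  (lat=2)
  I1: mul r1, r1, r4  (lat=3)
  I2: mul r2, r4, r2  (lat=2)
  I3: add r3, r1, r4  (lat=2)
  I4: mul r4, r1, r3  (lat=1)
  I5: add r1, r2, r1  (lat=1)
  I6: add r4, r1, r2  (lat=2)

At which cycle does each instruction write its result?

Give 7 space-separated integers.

I0 mul r4: issue@1 deps=(None,None) exec_start@1 write@3
I1 mul r1: issue@2 deps=(None,0) exec_start@3 write@6
I2 mul r2: issue@3 deps=(0,None) exec_start@3 write@5
I3 add r3: issue@4 deps=(1,0) exec_start@6 write@8
I4 mul r4: issue@5 deps=(1,3) exec_start@8 write@9
I5 add r1: issue@6 deps=(2,1) exec_start@6 write@7
I6 add r4: issue@7 deps=(5,2) exec_start@7 write@9

Answer: 3 6 5 8 9 7 9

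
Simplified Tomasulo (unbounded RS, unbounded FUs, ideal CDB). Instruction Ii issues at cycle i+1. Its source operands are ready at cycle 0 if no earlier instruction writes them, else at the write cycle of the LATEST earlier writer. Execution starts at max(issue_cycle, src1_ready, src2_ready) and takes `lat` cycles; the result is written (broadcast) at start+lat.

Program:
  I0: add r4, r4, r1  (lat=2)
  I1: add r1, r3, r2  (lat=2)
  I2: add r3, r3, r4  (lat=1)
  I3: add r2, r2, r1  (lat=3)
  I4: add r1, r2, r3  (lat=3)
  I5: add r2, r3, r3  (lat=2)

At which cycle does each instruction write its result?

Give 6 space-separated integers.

Answer: 3 4 4 7 10 8

Derivation:
I0 add r4: issue@1 deps=(None,None) exec_start@1 write@3
I1 add r1: issue@2 deps=(None,None) exec_start@2 write@4
I2 add r3: issue@3 deps=(None,0) exec_start@3 write@4
I3 add r2: issue@4 deps=(None,1) exec_start@4 write@7
I4 add r1: issue@5 deps=(3,2) exec_start@7 write@10
I5 add r2: issue@6 deps=(2,2) exec_start@6 write@8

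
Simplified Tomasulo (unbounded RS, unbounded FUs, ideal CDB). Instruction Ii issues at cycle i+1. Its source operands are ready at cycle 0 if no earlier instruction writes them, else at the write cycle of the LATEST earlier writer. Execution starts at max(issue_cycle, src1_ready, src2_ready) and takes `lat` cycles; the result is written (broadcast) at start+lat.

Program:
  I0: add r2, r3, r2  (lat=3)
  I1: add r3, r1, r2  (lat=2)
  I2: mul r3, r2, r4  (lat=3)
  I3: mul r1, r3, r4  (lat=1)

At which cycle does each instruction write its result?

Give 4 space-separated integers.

I0 add r2: issue@1 deps=(None,None) exec_start@1 write@4
I1 add r3: issue@2 deps=(None,0) exec_start@4 write@6
I2 mul r3: issue@3 deps=(0,None) exec_start@4 write@7
I3 mul r1: issue@4 deps=(2,None) exec_start@7 write@8

Answer: 4 6 7 8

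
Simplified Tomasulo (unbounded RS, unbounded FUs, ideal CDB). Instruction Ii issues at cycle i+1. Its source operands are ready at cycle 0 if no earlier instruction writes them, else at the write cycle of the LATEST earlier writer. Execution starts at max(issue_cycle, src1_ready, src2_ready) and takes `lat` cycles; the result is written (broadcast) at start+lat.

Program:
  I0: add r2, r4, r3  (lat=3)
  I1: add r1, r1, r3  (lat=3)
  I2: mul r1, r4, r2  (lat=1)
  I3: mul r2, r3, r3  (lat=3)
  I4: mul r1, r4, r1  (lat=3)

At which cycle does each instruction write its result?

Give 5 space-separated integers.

I0 add r2: issue@1 deps=(None,None) exec_start@1 write@4
I1 add r1: issue@2 deps=(None,None) exec_start@2 write@5
I2 mul r1: issue@3 deps=(None,0) exec_start@4 write@5
I3 mul r2: issue@4 deps=(None,None) exec_start@4 write@7
I4 mul r1: issue@5 deps=(None,2) exec_start@5 write@8

Answer: 4 5 5 7 8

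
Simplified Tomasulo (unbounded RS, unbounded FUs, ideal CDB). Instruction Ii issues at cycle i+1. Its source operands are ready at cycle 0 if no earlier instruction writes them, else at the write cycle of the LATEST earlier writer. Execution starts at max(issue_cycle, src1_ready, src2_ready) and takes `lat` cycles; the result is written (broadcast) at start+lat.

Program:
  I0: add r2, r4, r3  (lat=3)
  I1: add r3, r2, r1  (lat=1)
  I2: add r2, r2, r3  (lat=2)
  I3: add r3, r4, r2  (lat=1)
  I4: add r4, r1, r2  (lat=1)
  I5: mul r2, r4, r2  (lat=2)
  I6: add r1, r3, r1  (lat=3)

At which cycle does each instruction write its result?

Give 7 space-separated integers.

I0 add r2: issue@1 deps=(None,None) exec_start@1 write@4
I1 add r3: issue@2 deps=(0,None) exec_start@4 write@5
I2 add r2: issue@3 deps=(0,1) exec_start@5 write@7
I3 add r3: issue@4 deps=(None,2) exec_start@7 write@8
I4 add r4: issue@5 deps=(None,2) exec_start@7 write@8
I5 mul r2: issue@6 deps=(4,2) exec_start@8 write@10
I6 add r1: issue@7 deps=(3,None) exec_start@8 write@11

Answer: 4 5 7 8 8 10 11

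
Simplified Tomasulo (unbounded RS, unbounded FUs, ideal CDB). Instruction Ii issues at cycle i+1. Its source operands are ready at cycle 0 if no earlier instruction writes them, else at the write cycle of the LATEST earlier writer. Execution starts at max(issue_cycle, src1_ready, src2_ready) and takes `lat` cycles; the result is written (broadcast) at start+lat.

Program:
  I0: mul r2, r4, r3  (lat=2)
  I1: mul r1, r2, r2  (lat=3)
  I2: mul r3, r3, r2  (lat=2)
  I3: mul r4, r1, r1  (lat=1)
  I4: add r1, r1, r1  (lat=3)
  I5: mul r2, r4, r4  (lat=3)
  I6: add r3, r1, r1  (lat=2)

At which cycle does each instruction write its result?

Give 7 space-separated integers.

I0 mul r2: issue@1 deps=(None,None) exec_start@1 write@3
I1 mul r1: issue@2 deps=(0,0) exec_start@3 write@6
I2 mul r3: issue@3 deps=(None,0) exec_start@3 write@5
I3 mul r4: issue@4 deps=(1,1) exec_start@6 write@7
I4 add r1: issue@5 deps=(1,1) exec_start@6 write@9
I5 mul r2: issue@6 deps=(3,3) exec_start@7 write@10
I6 add r3: issue@7 deps=(4,4) exec_start@9 write@11

Answer: 3 6 5 7 9 10 11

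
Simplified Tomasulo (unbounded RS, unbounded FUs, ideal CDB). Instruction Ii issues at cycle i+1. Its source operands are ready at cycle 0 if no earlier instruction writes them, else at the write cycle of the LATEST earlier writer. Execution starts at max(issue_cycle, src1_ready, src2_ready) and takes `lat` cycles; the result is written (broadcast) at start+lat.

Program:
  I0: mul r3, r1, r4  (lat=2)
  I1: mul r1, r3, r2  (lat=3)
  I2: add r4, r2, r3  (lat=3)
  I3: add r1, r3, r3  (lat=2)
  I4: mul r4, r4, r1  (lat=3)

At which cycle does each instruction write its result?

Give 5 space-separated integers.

Answer: 3 6 6 6 9

Derivation:
I0 mul r3: issue@1 deps=(None,None) exec_start@1 write@3
I1 mul r1: issue@2 deps=(0,None) exec_start@3 write@6
I2 add r4: issue@3 deps=(None,0) exec_start@3 write@6
I3 add r1: issue@4 deps=(0,0) exec_start@4 write@6
I4 mul r4: issue@5 deps=(2,3) exec_start@6 write@9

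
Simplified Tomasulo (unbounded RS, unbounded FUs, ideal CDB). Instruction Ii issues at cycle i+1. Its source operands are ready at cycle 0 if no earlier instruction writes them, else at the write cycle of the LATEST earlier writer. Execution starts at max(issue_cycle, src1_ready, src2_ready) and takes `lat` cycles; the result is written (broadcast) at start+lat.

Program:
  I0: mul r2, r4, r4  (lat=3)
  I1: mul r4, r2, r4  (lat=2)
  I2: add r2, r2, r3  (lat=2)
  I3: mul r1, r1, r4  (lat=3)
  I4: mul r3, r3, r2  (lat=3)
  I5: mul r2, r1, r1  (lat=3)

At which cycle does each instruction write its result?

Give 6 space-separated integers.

Answer: 4 6 6 9 9 12

Derivation:
I0 mul r2: issue@1 deps=(None,None) exec_start@1 write@4
I1 mul r4: issue@2 deps=(0,None) exec_start@4 write@6
I2 add r2: issue@3 deps=(0,None) exec_start@4 write@6
I3 mul r1: issue@4 deps=(None,1) exec_start@6 write@9
I4 mul r3: issue@5 deps=(None,2) exec_start@6 write@9
I5 mul r2: issue@6 deps=(3,3) exec_start@9 write@12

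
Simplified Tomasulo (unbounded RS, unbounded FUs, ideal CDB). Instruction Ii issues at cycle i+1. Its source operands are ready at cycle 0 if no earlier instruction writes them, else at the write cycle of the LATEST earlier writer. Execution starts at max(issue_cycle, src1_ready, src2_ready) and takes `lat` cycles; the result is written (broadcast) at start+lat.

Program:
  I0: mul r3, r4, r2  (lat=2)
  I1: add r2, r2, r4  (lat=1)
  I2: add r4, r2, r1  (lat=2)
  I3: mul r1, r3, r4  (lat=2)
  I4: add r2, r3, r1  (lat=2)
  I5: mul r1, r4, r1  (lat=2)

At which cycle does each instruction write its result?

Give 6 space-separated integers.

I0 mul r3: issue@1 deps=(None,None) exec_start@1 write@3
I1 add r2: issue@2 deps=(None,None) exec_start@2 write@3
I2 add r4: issue@3 deps=(1,None) exec_start@3 write@5
I3 mul r1: issue@4 deps=(0,2) exec_start@5 write@7
I4 add r2: issue@5 deps=(0,3) exec_start@7 write@9
I5 mul r1: issue@6 deps=(2,3) exec_start@7 write@9

Answer: 3 3 5 7 9 9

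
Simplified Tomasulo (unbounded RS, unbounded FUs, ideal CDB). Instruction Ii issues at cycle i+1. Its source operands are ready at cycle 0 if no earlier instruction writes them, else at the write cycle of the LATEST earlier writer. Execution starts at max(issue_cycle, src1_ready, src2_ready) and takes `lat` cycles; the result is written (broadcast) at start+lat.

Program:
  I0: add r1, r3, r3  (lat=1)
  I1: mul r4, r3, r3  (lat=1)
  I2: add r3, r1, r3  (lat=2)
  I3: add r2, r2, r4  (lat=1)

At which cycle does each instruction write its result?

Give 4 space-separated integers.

Answer: 2 3 5 5

Derivation:
I0 add r1: issue@1 deps=(None,None) exec_start@1 write@2
I1 mul r4: issue@2 deps=(None,None) exec_start@2 write@3
I2 add r3: issue@3 deps=(0,None) exec_start@3 write@5
I3 add r2: issue@4 deps=(None,1) exec_start@4 write@5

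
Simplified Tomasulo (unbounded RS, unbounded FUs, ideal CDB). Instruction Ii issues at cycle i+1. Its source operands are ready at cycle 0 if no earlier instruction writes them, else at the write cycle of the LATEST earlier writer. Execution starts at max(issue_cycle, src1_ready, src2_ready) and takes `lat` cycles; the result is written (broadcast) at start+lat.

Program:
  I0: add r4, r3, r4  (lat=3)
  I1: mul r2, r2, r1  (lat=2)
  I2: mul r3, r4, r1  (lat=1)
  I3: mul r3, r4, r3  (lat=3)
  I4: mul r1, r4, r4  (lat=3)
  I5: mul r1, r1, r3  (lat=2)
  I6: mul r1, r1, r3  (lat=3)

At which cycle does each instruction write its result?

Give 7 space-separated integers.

I0 add r4: issue@1 deps=(None,None) exec_start@1 write@4
I1 mul r2: issue@2 deps=(None,None) exec_start@2 write@4
I2 mul r3: issue@3 deps=(0,None) exec_start@4 write@5
I3 mul r3: issue@4 deps=(0,2) exec_start@5 write@8
I4 mul r1: issue@5 deps=(0,0) exec_start@5 write@8
I5 mul r1: issue@6 deps=(4,3) exec_start@8 write@10
I6 mul r1: issue@7 deps=(5,3) exec_start@10 write@13

Answer: 4 4 5 8 8 10 13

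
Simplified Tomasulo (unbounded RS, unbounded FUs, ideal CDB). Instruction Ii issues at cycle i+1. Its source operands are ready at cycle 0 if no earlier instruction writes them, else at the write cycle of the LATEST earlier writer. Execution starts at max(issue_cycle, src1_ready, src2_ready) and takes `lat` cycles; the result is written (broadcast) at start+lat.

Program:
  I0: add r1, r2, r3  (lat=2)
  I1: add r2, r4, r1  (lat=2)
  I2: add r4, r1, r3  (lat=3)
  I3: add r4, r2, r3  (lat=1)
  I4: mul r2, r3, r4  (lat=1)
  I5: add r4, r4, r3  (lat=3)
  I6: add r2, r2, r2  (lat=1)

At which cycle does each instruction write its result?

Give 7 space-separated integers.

I0 add r1: issue@1 deps=(None,None) exec_start@1 write@3
I1 add r2: issue@2 deps=(None,0) exec_start@3 write@5
I2 add r4: issue@3 deps=(0,None) exec_start@3 write@6
I3 add r4: issue@4 deps=(1,None) exec_start@5 write@6
I4 mul r2: issue@5 deps=(None,3) exec_start@6 write@7
I5 add r4: issue@6 deps=(3,None) exec_start@6 write@9
I6 add r2: issue@7 deps=(4,4) exec_start@7 write@8

Answer: 3 5 6 6 7 9 8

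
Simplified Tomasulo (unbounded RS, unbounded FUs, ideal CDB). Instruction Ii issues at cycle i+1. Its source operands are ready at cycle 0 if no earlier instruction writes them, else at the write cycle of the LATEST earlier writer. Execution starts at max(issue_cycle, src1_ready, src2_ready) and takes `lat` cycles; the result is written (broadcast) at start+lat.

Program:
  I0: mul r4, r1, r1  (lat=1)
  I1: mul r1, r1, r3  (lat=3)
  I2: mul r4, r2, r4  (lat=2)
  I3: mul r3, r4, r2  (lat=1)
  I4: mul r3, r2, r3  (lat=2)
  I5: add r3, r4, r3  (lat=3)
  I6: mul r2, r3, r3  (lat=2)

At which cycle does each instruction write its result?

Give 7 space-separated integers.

I0 mul r4: issue@1 deps=(None,None) exec_start@1 write@2
I1 mul r1: issue@2 deps=(None,None) exec_start@2 write@5
I2 mul r4: issue@3 deps=(None,0) exec_start@3 write@5
I3 mul r3: issue@4 deps=(2,None) exec_start@5 write@6
I4 mul r3: issue@5 deps=(None,3) exec_start@6 write@8
I5 add r3: issue@6 deps=(2,4) exec_start@8 write@11
I6 mul r2: issue@7 deps=(5,5) exec_start@11 write@13

Answer: 2 5 5 6 8 11 13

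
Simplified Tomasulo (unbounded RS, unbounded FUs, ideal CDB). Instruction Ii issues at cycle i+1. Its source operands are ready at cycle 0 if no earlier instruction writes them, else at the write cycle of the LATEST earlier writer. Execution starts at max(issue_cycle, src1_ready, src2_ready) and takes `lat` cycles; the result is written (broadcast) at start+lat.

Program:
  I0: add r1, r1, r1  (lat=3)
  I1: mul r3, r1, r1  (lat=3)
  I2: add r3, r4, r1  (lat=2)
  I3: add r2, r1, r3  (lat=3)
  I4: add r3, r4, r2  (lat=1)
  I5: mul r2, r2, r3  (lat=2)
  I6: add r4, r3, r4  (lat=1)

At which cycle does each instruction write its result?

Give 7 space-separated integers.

I0 add r1: issue@1 deps=(None,None) exec_start@1 write@4
I1 mul r3: issue@2 deps=(0,0) exec_start@4 write@7
I2 add r3: issue@3 deps=(None,0) exec_start@4 write@6
I3 add r2: issue@4 deps=(0,2) exec_start@6 write@9
I4 add r3: issue@5 deps=(None,3) exec_start@9 write@10
I5 mul r2: issue@6 deps=(3,4) exec_start@10 write@12
I6 add r4: issue@7 deps=(4,None) exec_start@10 write@11

Answer: 4 7 6 9 10 12 11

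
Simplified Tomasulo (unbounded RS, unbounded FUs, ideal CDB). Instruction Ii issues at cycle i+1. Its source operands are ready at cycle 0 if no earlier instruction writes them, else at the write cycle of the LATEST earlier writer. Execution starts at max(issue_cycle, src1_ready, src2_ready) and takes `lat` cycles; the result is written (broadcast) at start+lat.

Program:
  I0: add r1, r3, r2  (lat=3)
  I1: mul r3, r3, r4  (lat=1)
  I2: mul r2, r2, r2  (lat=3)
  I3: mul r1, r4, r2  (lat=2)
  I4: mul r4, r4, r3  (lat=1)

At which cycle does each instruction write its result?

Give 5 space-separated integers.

Answer: 4 3 6 8 6

Derivation:
I0 add r1: issue@1 deps=(None,None) exec_start@1 write@4
I1 mul r3: issue@2 deps=(None,None) exec_start@2 write@3
I2 mul r2: issue@3 deps=(None,None) exec_start@3 write@6
I3 mul r1: issue@4 deps=(None,2) exec_start@6 write@8
I4 mul r4: issue@5 deps=(None,1) exec_start@5 write@6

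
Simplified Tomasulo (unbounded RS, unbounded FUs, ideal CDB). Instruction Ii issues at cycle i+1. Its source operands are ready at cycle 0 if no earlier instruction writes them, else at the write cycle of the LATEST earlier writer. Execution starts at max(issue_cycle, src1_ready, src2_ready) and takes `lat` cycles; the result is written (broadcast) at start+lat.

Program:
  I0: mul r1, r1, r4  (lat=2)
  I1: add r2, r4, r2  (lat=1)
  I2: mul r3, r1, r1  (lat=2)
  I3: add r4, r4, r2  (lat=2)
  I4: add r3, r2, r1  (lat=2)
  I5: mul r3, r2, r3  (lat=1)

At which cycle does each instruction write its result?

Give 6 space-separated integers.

Answer: 3 3 5 6 7 8

Derivation:
I0 mul r1: issue@1 deps=(None,None) exec_start@1 write@3
I1 add r2: issue@2 deps=(None,None) exec_start@2 write@3
I2 mul r3: issue@3 deps=(0,0) exec_start@3 write@5
I3 add r4: issue@4 deps=(None,1) exec_start@4 write@6
I4 add r3: issue@5 deps=(1,0) exec_start@5 write@7
I5 mul r3: issue@6 deps=(1,4) exec_start@7 write@8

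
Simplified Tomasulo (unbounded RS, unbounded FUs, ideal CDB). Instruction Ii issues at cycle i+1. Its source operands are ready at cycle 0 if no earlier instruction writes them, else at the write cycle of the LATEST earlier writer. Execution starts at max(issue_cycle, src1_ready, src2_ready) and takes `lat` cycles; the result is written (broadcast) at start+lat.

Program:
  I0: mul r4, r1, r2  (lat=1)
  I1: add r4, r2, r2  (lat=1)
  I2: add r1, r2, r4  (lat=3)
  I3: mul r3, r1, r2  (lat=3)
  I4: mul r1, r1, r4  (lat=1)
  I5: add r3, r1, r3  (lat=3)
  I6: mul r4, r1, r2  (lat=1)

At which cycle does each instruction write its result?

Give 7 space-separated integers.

I0 mul r4: issue@1 deps=(None,None) exec_start@1 write@2
I1 add r4: issue@2 deps=(None,None) exec_start@2 write@3
I2 add r1: issue@3 deps=(None,1) exec_start@3 write@6
I3 mul r3: issue@4 deps=(2,None) exec_start@6 write@9
I4 mul r1: issue@5 deps=(2,1) exec_start@6 write@7
I5 add r3: issue@6 deps=(4,3) exec_start@9 write@12
I6 mul r4: issue@7 deps=(4,None) exec_start@7 write@8

Answer: 2 3 6 9 7 12 8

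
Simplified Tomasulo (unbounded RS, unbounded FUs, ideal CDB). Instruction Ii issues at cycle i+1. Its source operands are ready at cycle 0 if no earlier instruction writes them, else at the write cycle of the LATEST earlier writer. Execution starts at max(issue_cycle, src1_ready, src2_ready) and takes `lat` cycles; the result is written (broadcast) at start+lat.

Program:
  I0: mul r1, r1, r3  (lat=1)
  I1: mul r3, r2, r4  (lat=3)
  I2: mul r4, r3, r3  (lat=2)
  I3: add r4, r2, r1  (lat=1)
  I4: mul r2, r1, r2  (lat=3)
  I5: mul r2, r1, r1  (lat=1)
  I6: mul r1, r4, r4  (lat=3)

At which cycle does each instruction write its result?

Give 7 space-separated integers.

I0 mul r1: issue@1 deps=(None,None) exec_start@1 write@2
I1 mul r3: issue@2 deps=(None,None) exec_start@2 write@5
I2 mul r4: issue@3 deps=(1,1) exec_start@5 write@7
I3 add r4: issue@4 deps=(None,0) exec_start@4 write@5
I4 mul r2: issue@5 deps=(0,None) exec_start@5 write@8
I5 mul r2: issue@6 deps=(0,0) exec_start@6 write@7
I6 mul r1: issue@7 deps=(3,3) exec_start@7 write@10

Answer: 2 5 7 5 8 7 10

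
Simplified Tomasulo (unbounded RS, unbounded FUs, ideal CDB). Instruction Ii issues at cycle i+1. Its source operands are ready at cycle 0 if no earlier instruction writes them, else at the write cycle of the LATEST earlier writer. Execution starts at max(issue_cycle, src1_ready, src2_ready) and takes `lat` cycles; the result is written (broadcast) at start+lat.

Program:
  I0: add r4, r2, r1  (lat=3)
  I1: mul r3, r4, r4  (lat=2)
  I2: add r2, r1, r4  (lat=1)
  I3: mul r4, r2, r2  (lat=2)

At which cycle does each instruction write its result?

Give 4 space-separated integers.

I0 add r4: issue@1 deps=(None,None) exec_start@1 write@4
I1 mul r3: issue@2 deps=(0,0) exec_start@4 write@6
I2 add r2: issue@3 deps=(None,0) exec_start@4 write@5
I3 mul r4: issue@4 deps=(2,2) exec_start@5 write@7

Answer: 4 6 5 7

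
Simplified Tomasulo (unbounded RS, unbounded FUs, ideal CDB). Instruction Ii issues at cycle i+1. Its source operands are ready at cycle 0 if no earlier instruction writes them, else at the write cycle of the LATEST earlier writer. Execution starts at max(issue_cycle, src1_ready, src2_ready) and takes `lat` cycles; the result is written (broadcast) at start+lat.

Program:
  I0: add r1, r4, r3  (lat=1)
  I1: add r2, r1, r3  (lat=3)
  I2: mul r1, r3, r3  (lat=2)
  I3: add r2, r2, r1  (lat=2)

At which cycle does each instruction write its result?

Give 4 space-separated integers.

Answer: 2 5 5 7

Derivation:
I0 add r1: issue@1 deps=(None,None) exec_start@1 write@2
I1 add r2: issue@2 deps=(0,None) exec_start@2 write@5
I2 mul r1: issue@3 deps=(None,None) exec_start@3 write@5
I3 add r2: issue@4 deps=(1,2) exec_start@5 write@7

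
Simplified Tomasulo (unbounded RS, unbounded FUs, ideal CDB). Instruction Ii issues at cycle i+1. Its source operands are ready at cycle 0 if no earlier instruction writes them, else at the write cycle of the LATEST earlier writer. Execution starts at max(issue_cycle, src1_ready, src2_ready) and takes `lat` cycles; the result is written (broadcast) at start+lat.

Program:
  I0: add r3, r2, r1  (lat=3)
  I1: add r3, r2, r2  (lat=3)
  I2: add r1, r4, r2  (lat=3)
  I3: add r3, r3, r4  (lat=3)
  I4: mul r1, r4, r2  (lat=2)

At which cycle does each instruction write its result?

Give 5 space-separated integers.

I0 add r3: issue@1 deps=(None,None) exec_start@1 write@4
I1 add r3: issue@2 deps=(None,None) exec_start@2 write@5
I2 add r1: issue@3 deps=(None,None) exec_start@3 write@6
I3 add r3: issue@4 deps=(1,None) exec_start@5 write@8
I4 mul r1: issue@5 deps=(None,None) exec_start@5 write@7

Answer: 4 5 6 8 7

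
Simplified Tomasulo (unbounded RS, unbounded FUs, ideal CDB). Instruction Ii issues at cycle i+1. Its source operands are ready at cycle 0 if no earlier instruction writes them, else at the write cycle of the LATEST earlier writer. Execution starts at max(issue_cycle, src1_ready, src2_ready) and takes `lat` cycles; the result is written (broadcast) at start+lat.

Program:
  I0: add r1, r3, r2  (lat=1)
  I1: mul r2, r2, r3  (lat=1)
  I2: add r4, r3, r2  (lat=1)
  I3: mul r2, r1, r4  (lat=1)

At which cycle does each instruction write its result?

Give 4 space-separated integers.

I0 add r1: issue@1 deps=(None,None) exec_start@1 write@2
I1 mul r2: issue@2 deps=(None,None) exec_start@2 write@3
I2 add r4: issue@3 deps=(None,1) exec_start@3 write@4
I3 mul r2: issue@4 deps=(0,2) exec_start@4 write@5

Answer: 2 3 4 5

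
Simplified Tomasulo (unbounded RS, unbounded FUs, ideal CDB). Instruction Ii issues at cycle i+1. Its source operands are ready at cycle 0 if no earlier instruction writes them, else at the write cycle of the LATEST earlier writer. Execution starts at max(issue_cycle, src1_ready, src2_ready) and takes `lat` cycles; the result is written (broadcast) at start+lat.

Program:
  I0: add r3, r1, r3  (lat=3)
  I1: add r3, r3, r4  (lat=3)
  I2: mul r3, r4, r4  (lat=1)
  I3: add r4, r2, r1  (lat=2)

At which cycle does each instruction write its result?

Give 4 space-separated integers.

I0 add r3: issue@1 deps=(None,None) exec_start@1 write@4
I1 add r3: issue@2 deps=(0,None) exec_start@4 write@7
I2 mul r3: issue@3 deps=(None,None) exec_start@3 write@4
I3 add r4: issue@4 deps=(None,None) exec_start@4 write@6

Answer: 4 7 4 6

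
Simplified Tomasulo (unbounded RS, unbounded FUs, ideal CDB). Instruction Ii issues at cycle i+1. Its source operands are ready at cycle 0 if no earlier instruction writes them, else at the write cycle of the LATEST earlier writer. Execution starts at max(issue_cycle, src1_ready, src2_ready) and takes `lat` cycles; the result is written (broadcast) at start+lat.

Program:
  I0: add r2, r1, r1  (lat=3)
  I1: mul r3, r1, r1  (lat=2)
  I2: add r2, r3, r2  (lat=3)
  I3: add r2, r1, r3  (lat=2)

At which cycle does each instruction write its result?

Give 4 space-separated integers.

I0 add r2: issue@1 deps=(None,None) exec_start@1 write@4
I1 mul r3: issue@2 deps=(None,None) exec_start@2 write@4
I2 add r2: issue@3 deps=(1,0) exec_start@4 write@7
I3 add r2: issue@4 deps=(None,1) exec_start@4 write@6

Answer: 4 4 7 6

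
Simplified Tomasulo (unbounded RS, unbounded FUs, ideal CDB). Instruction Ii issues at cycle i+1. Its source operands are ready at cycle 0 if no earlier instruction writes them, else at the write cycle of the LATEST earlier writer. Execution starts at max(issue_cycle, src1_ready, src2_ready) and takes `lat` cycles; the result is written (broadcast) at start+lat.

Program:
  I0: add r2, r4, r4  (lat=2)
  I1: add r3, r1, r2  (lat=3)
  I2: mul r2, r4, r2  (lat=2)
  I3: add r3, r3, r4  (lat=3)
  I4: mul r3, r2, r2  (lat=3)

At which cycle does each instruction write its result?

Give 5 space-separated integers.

Answer: 3 6 5 9 8

Derivation:
I0 add r2: issue@1 deps=(None,None) exec_start@1 write@3
I1 add r3: issue@2 deps=(None,0) exec_start@3 write@6
I2 mul r2: issue@3 deps=(None,0) exec_start@3 write@5
I3 add r3: issue@4 deps=(1,None) exec_start@6 write@9
I4 mul r3: issue@5 deps=(2,2) exec_start@5 write@8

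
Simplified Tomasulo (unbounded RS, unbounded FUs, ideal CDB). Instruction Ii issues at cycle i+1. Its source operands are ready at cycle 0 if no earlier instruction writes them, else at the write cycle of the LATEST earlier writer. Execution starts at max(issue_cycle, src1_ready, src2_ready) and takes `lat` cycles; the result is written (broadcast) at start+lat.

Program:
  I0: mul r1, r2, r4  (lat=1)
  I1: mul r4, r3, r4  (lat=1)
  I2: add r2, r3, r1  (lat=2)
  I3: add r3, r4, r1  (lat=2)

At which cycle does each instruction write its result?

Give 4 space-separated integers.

Answer: 2 3 5 6

Derivation:
I0 mul r1: issue@1 deps=(None,None) exec_start@1 write@2
I1 mul r4: issue@2 deps=(None,None) exec_start@2 write@3
I2 add r2: issue@3 deps=(None,0) exec_start@3 write@5
I3 add r3: issue@4 deps=(1,0) exec_start@4 write@6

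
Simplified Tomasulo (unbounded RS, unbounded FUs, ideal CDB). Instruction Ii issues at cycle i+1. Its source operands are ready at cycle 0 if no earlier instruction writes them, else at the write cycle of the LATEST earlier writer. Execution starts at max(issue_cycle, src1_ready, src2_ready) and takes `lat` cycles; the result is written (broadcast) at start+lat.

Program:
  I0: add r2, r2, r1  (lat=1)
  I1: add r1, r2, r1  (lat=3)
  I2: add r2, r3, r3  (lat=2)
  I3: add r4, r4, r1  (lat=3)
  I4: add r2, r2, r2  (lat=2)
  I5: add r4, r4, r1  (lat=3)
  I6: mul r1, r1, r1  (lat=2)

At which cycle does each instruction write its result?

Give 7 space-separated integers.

Answer: 2 5 5 8 7 11 9

Derivation:
I0 add r2: issue@1 deps=(None,None) exec_start@1 write@2
I1 add r1: issue@2 deps=(0,None) exec_start@2 write@5
I2 add r2: issue@3 deps=(None,None) exec_start@3 write@5
I3 add r4: issue@4 deps=(None,1) exec_start@5 write@8
I4 add r2: issue@5 deps=(2,2) exec_start@5 write@7
I5 add r4: issue@6 deps=(3,1) exec_start@8 write@11
I6 mul r1: issue@7 deps=(1,1) exec_start@7 write@9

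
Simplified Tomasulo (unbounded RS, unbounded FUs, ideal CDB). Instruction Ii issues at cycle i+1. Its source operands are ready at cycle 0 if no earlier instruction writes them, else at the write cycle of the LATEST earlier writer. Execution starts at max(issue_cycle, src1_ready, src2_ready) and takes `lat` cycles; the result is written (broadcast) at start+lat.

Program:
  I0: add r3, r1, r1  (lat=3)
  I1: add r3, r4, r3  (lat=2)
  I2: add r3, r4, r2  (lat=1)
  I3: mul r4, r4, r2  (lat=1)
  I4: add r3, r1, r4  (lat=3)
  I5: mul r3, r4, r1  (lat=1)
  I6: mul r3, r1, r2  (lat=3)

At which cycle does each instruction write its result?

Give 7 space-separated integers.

Answer: 4 6 4 5 8 7 10

Derivation:
I0 add r3: issue@1 deps=(None,None) exec_start@1 write@4
I1 add r3: issue@2 deps=(None,0) exec_start@4 write@6
I2 add r3: issue@3 deps=(None,None) exec_start@3 write@4
I3 mul r4: issue@4 deps=(None,None) exec_start@4 write@5
I4 add r3: issue@5 deps=(None,3) exec_start@5 write@8
I5 mul r3: issue@6 deps=(3,None) exec_start@6 write@7
I6 mul r3: issue@7 deps=(None,None) exec_start@7 write@10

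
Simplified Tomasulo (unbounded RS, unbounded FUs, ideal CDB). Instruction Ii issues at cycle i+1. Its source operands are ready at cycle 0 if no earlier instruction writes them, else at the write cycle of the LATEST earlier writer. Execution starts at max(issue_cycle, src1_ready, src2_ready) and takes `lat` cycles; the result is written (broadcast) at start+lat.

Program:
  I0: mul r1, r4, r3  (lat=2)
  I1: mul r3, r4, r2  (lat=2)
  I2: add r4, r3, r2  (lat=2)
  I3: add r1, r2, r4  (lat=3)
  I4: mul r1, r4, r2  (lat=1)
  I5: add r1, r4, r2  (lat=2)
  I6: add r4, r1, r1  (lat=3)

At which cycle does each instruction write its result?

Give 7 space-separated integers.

Answer: 3 4 6 9 7 8 11

Derivation:
I0 mul r1: issue@1 deps=(None,None) exec_start@1 write@3
I1 mul r3: issue@2 deps=(None,None) exec_start@2 write@4
I2 add r4: issue@3 deps=(1,None) exec_start@4 write@6
I3 add r1: issue@4 deps=(None,2) exec_start@6 write@9
I4 mul r1: issue@5 deps=(2,None) exec_start@6 write@7
I5 add r1: issue@6 deps=(2,None) exec_start@6 write@8
I6 add r4: issue@7 deps=(5,5) exec_start@8 write@11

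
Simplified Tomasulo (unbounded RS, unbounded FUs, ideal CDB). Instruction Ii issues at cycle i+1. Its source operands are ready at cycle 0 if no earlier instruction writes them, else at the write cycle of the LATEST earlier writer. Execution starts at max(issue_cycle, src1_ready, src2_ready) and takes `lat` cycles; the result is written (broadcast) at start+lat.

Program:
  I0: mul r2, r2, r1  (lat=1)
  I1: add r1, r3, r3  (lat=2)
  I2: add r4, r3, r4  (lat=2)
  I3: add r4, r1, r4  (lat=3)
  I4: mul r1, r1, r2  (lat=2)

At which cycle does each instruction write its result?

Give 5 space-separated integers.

I0 mul r2: issue@1 deps=(None,None) exec_start@1 write@2
I1 add r1: issue@2 deps=(None,None) exec_start@2 write@4
I2 add r4: issue@3 deps=(None,None) exec_start@3 write@5
I3 add r4: issue@4 deps=(1,2) exec_start@5 write@8
I4 mul r1: issue@5 deps=(1,0) exec_start@5 write@7

Answer: 2 4 5 8 7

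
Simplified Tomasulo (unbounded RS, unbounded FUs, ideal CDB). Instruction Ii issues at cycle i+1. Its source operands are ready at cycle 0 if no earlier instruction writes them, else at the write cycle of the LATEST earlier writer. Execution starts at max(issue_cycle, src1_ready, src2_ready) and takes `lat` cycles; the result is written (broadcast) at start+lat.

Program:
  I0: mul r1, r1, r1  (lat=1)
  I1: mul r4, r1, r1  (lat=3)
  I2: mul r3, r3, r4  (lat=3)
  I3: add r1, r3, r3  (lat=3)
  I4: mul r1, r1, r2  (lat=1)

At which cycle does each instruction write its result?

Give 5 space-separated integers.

Answer: 2 5 8 11 12

Derivation:
I0 mul r1: issue@1 deps=(None,None) exec_start@1 write@2
I1 mul r4: issue@2 deps=(0,0) exec_start@2 write@5
I2 mul r3: issue@3 deps=(None,1) exec_start@5 write@8
I3 add r1: issue@4 deps=(2,2) exec_start@8 write@11
I4 mul r1: issue@5 deps=(3,None) exec_start@11 write@12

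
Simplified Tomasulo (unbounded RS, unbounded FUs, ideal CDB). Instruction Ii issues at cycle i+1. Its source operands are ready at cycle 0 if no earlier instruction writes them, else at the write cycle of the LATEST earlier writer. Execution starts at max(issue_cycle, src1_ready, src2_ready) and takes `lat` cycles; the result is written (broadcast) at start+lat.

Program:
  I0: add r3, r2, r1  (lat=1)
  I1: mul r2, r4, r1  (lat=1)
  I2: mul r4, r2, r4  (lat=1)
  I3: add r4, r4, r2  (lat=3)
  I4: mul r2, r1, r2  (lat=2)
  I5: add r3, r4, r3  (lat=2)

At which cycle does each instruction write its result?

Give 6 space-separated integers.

I0 add r3: issue@1 deps=(None,None) exec_start@1 write@2
I1 mul r2: issue@2 deps=(None,None) exec_start@2 write@3
I2 mul r4: issue@3 deps=(1,None) exec_start@3 write@4
I3 add r4: issue@4 deps=(2,1) exec_start@4 write@7
I4 mul r2: issue@5 deps=(None,1) exec_start@5 write@7
I5 add r3: issue@6 deps=(3,0) exec_start@7 write@9

Answer: 2 3 4 7 7 9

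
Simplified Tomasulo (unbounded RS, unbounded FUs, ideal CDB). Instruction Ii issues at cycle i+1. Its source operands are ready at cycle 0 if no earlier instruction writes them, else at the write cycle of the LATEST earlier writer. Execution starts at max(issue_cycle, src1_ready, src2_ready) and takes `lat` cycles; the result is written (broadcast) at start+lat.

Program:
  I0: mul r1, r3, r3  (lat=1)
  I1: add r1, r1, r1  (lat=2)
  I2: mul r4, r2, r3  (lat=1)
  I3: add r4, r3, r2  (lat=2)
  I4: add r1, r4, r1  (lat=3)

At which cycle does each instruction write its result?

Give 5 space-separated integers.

Answer: 2 4 4 6 9

Derivation:
I0 mul r1: issue@1 deps=(None,None) exec_start@1 write@2
I1 add r1: issue@2 deps=(0,0) exec_start@2 write@4
I2 mul r4: issue@3 deps=(None,None) exec_start@3 write@4
I3 add r4: issue@4 deps=(None,None) exec_start@4 write@6
I4 add r1: issue@5 deps=(3,1) exec_start@6 write@9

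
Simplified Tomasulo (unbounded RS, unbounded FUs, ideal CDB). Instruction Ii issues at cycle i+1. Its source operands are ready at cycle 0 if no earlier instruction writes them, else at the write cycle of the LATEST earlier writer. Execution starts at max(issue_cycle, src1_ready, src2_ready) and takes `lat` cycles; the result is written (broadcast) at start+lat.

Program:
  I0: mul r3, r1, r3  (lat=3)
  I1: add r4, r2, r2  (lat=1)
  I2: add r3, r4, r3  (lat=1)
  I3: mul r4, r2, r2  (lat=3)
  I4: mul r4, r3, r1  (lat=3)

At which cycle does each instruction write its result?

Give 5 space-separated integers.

I0 mul r3: issue@1 deps=(None,None) exec_start@1 write@4
I1 add r4: issue@2 deps=(None,None) exec_start@2 write@3
I2 add r3: issue@3 deps=(1,0) exec_start@4 write@5
I3 mul r4: issue@4 deps=(None,None) exec_start@4 write@7
I4 mul r4: issue@5 deps=(2,None) exec_start@5 write@8

Answer: 4 3 5 7 8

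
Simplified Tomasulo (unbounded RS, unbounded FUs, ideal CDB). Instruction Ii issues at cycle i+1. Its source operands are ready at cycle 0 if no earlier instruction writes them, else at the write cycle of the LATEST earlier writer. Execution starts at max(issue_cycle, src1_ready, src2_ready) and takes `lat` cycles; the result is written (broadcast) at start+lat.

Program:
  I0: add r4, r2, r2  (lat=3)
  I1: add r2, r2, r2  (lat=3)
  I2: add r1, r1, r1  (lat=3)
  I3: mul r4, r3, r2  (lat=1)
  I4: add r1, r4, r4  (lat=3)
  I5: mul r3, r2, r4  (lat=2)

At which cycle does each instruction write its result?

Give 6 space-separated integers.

Answer: 4 5 6 6 9 8

Derivation:
I0 add r4: issue@1 deps=(None,None) exec_start@1 write@4
I1 add r2: issue@2 deps=(None,None) exec_start@2 write@5
I2 add r1: issue@3 deps=(None,None) exec_start@3 write@6
I3 mul r4: issue@4 deps=(None,1) exec_start@5 write@6
I4 add r1: issue@5 deps=(3,3) exec_start@6 write@9
I5 mul r3: issue@6 deps=(1,3) exec_start@6 write@8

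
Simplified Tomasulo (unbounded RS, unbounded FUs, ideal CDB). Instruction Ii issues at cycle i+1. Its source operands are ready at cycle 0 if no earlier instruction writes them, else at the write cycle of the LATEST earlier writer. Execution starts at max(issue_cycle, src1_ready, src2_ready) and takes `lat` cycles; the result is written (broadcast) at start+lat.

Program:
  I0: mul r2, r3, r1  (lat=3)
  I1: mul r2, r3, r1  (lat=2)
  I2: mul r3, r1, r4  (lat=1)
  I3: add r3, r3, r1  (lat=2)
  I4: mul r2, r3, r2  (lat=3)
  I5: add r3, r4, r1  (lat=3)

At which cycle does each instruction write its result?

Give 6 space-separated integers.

Answer: 4 4 4 6 9 9

Derivation:
I0 mul r2: issue@1 deps=(None,None) exec_start@1 write@4
I1 mul r2: issue@2 deps=(None,None) exec_start@2 write@4
I2 mul r3: issue@3 deps=(None,None) exec_start@3 write@4
I3 add r3: issue@4 deps=(2,None) exec_start@4 write@6
I4 mul r2: issue@5 deps=(3,1) exec_start@6 write@9
I5 add r3: issue@6 deps=(None,None) exec_start@6 write@9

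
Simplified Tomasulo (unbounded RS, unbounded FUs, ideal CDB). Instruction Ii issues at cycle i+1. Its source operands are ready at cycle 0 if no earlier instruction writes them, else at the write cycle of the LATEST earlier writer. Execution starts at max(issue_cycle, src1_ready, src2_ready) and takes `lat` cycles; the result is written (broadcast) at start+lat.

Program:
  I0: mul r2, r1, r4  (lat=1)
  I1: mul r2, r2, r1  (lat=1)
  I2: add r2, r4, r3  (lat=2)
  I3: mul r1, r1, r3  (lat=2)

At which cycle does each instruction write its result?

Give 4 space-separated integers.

Answer: 2 3 5 6

Derivation:
I0 mul r2: issue@1 deps=(None,None) exec_start@1 write@2
I1 mul r2: issue@2 deps=(0,None) exec_start@2 write@3
I2 add r2: issue@3 deps=(None,None) exec_start@3 write@5
I3 mul r1: issue@4 deps=(None,None) exec_start@4 write@6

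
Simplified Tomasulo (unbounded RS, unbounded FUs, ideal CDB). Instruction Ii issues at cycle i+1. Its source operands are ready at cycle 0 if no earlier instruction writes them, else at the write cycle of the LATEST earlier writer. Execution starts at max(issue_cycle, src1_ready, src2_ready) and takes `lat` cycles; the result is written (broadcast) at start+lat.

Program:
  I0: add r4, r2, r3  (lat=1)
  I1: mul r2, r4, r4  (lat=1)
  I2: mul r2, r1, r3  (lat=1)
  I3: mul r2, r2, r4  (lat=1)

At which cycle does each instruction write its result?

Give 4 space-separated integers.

Answer: 2 3 4 5

Derivation:
I0 add r4: issue@1 deps=(None,None) exec_start@1 write@2
I1 mul r2: issue@2 deps=(0,0) exec_start@2 write@3
I2 mul r2: issue@3 deps=(None,None) exec_start@3 write@4
I3 mul r2: issue@4 deps=(2,0) exec_start@4 write@5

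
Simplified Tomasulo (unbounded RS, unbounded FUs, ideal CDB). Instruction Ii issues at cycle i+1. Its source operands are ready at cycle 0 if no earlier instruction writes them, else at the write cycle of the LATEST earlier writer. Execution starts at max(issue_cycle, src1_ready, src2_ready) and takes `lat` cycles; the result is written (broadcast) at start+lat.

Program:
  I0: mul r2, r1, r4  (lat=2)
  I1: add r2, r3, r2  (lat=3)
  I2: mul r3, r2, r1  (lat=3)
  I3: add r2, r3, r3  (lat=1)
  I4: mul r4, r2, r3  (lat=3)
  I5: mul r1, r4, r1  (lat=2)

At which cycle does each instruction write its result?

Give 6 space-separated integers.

I0 mul r2: issue@1 deps=(None,None) exec_start@1 write@3
I1 add r2: issue@2 deps=(None,0) exec_start@3 write@6
I2 mul r3: issue@3 deps=(1,None) exec_start@6 write@9
I3 add r2: issue@4 deps=(2,2) exec_start@9 write@10
I4 mul r4: issue@5 deps=(3,2) exec_start@10 write@13
I5 mul r1: issue@6 deps=(4,None) exec_start@13 write@15

Answer: 3 6 9 10 13 15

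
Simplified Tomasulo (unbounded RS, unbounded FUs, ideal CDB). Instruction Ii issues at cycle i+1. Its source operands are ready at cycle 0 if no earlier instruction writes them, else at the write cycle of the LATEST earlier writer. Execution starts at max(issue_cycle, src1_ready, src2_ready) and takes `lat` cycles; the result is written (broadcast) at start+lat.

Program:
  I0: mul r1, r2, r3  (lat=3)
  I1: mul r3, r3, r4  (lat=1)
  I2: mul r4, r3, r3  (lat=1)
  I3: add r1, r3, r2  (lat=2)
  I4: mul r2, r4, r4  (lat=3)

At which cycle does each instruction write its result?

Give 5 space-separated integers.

Answer: 4 3 4 6 8

Derivation:
I0 mul r1: issue@1 deps=(None,None) exec_start@1 write@4
I1 mul r3: issue@2 deps=(None,None) exec_start@2 write@3
I2 mul r4: issue@3 deps=(1,1) exec_start@3 write@4
I3 add r1: issue@4 deps=(1,None) exec_start@4 write@6
I4 mul r2: issue@5 deps=(2,2) exec_start@5 write@8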